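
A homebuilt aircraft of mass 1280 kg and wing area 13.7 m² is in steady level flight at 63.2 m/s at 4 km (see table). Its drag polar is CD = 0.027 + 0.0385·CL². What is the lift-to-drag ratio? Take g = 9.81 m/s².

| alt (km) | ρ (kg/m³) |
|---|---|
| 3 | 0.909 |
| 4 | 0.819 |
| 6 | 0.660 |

L/D = 14.3

At 4 km, from the table: ρ = 0.819 kg/m³.
Weight W = mg = 1280 × 9.81 = 12557 N; in level flight L = W.
q = ½ρv² = ½ × 0.819 × 63.2² = 1636 Pa.
Required CL = L/(qS) = 12557/(1636·13.7) = 0.5604.
CD = 0.027 + 0.0385 × 0.5604² = 0.03909.
L/D = CL/CD = 0.5604 / 0.03909 = 14.3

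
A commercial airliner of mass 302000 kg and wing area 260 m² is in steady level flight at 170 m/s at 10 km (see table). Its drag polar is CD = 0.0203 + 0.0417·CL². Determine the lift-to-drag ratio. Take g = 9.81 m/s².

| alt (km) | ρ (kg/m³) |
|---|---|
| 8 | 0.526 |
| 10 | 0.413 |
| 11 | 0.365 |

L/D = 11.1

At 10 km, from the table: ρ = 0.413 kg/m³.
In steady level flight, lift balances weight: W = mg = 302000 × 9.81 = 2.9626×10^6 N.
q = ½ρv² = ½ × 0.413 × 170² = 5968 Pa.
Required CL = L/(qS) = 2.9626×10^6/(5968·260) = 1.909.
CD = 0.0203 + 0.0417 × 1.909² = 0.1723.
L/D = CL/CD = 1.909 / 0.1723 = 11.1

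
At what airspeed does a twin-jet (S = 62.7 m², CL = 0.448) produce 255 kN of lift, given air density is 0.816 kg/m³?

L = ½ρv²S·CL ⇒ v = √(2L/(ρ·S·CL))
v = √(2 × 2.55×10^5 / (0.816 × 62.7 × 0.448)) = √22250 = 149 m/s

v = 149 m/s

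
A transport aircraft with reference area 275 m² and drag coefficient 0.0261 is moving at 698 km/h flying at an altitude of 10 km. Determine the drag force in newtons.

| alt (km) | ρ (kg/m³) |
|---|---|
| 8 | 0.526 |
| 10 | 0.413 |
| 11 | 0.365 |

At 10 km, from the table: ρ = 0.413 kg/m³.
Convert speed: v = 698 km/h ÷ 3.6 = 193.9 m/s.
Dynamic pressure q = ½ρv² = ½ × 0.413 × 193.9² = 7763 Pa.
D = q·S·CD = 7763 × 275 × 0.0261 = 55700 N ≈ 55.7 kN

D = 55700 N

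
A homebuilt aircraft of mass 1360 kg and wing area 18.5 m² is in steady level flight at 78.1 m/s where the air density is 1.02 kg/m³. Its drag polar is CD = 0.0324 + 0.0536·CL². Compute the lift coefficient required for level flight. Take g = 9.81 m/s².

In steady level flight, lift balances weight: W = mg = 1360 × 9.81 = 13342 N.
Dynamic pressure q = 0.5 × 1.02 × 78.1² = 3111 Pa.
CL = W/(q·S) = 13342 / (3111 × 18.5) = 0.2318.

CL = 0.232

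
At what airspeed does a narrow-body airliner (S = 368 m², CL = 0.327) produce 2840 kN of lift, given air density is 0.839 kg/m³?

v = 237 m/s

L = ½ρv²S·CL ⇒ v = √(2L/(ρ·S·CL))
v = √(2 × 2.84×10^6 / (0.839 × 368 × 0.327)) = √56260 = 237 m/s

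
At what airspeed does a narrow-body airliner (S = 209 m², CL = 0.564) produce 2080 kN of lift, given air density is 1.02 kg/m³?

v = 186 m/s

L = ½ρv²S·CL ⇒ v = √(2L/(ρ·S·CL))
v = √(2 × 2.08×10^6 / (1.02 × 209 × 0.564)) = √34600 = 186 m/s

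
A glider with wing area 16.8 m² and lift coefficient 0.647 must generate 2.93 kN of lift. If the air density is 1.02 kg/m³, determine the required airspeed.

v = 23 m/s

L = ½ρv²S·CL ⇒ v = √(2L/(ρ·S·CL))
v = √(2 × 2930 / (1.02 × 16.8 × 0.647)) = √528.5 = 23 m/s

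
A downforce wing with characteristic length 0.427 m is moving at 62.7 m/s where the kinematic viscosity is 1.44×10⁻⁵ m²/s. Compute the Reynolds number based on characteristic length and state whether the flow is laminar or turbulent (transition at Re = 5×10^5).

Re = v·c/ν = 62.7 × 0.427 / (1.44×10⁻⁵) = 1.86×10^6
Since 1.86×10^6 > 5×10^5, the flow is turbulent.

Re = 1.86×10^6 (turbulent)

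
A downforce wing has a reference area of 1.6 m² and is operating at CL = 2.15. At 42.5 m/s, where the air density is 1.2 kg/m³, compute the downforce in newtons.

L = ½ρv²S·CL = ½ × 1.2 × 42.5² × 1.6 × 2.15 = 3730 N

L = 3730 N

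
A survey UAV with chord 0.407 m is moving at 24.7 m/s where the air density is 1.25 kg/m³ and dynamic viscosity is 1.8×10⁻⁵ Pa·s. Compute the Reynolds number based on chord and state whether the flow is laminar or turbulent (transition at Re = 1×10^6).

Re = 6.98×10^5 (laminar)

Re = ρ·v·c/μ = 1.25 × 24.7 × 0.407 / (1.8×10⁻⁵) = 6.98×10^5
Since 6.98×10^5 < 1×10^6, the flow is laminar.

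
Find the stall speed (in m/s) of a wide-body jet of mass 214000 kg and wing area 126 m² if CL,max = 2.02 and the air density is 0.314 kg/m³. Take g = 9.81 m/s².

V_stall = 229 m/s

Weight W = mg = 214000 × 9.81 = 2.099×10^6 N.
V_stall = √(2W/(ρ·S·CL,max)) = √(2 × 2.099×10^6 / (0.314 × 126 × 2.02))
V_stall = √52540 = 229 m/s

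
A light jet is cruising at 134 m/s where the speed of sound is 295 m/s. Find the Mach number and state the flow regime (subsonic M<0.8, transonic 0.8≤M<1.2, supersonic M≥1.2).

M = v/a = 134 / 295 = 0.454
M = 0.454 → subsonic.

M = 0.454 (subsonic)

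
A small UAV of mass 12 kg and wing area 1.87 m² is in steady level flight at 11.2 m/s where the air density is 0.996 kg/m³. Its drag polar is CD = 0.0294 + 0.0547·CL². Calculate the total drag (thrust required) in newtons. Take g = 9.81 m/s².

In steady level flight, lift balances weight: W = mg = 12 × 9.81 = 117.72 N.
q = ½ρv² = ½ × 0.996 × 11.2² = 62.47 Pa.
Required CL = L/(qS) = 117.72/(62.47·1.87) = 1.008.
CD = 0.0294 + 0.0547 × 1.008² = 0.08495.
D = q·S·CD = 62.47 × 1.87 × 0.08495 = 9.923 N

D = 9.92 N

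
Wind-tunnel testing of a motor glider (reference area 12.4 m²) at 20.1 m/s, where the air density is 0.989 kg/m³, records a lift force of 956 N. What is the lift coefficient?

CL = 0.386

From L = ½ρv²S·CL, rearranging gives CL = 2L/(ρv²S).
CL = 2 × 956 / (0.989 × 20.1² × 12.4) = 0.386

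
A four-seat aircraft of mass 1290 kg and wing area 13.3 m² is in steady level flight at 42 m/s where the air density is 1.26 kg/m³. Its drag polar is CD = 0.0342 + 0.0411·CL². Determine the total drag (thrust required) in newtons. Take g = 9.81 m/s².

In steady level flight, lift balances weight: W = mg = 1290 × 9.81 = 12655 N.
q = ½ρv² = ½ × 1.26 × 42² = 1111 Pa.
CL = 2W/(ρv²S) = 2×12655/(1.26×42²×13.3) = 0.8562.
CD = 0.0342 + 0.0411 × 0.8562² = 0.06433.
D = q·S·CD = 1111 × 13.3 × 0.06433 = 950.8 N

D = 951 N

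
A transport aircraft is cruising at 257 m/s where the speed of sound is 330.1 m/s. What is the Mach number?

M = 0.779

M = v/a = 257 / 330.1 = 0.779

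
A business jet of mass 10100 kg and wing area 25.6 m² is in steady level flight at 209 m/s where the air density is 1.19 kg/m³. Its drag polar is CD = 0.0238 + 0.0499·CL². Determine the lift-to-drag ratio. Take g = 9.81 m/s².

Weight W = mg = 10100 × 9.81 = 99081 N; in level flight L = W.
Dynamic pressure q = 0.5 × 1.19 × 209² = 25990 Pa.
CL = 2W/(ρv²S) = 2×99081/(1.19×209²×25.6) = 0.1489.
CD = 0.0238 + 0.0499 × 0.1489² = 0.02491.
L/D = CL/CD = 0.1489 / 0.02491 = 5.98

L/D = 5.98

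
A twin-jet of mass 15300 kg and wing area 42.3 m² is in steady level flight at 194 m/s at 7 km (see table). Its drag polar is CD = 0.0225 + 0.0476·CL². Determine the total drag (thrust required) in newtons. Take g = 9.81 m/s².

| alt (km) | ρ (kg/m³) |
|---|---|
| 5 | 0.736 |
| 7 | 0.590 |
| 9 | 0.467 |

At 7 km, from the table: ρ = 0.590 kg/m³.
In steady level flight, lift balances weight: W = mg = 15300 × 9.81 = 1.5009×10^5 N.
q = ½ρv² = ½ × 0.59 × 194² = 11100 Pa.
Required CL = L/(qS) = 1.5009×10^5/(11100·42.3) = 0.3196.
CD = 0.0225 + 0.0476 × 0.3196² = 0.02736.
D = q·S·CD = 11100 × 42.3 × 0.02736 = 12850 N

D = 12900 N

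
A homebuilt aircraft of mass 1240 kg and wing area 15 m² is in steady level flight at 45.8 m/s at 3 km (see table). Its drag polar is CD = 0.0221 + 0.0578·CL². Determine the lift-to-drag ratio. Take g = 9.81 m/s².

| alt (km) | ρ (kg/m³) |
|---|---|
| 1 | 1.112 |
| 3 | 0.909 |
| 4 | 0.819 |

At 3 km, from the table: ρ = 0.909 kg/m³.
Level flight ⇒ L = W = m·g = 1240 × 9.81 = 12164 N.
Dynamic pressure q = 0.5 × 0.909 × 45.8² = 953.4 Pa.
CL = W/(q·S) = 12164 / (953.4 × 15) = 0.8506.
CD = 0.0221 + 0.0578 × 0.8506² = 0.06392.
L/D = CL/CD = 0.8506 / 0.06392 = 13.3

L/D = 13.3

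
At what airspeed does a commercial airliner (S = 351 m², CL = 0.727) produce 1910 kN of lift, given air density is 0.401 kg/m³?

v = 193 m/s

L = ½ρv²S·CL ⇒ v = √(2L/(ρ·S·CL))
v = √(2 × 1.91×10^6 / (0.401 × 351 × 0.727)) = √37330 = 193 m/s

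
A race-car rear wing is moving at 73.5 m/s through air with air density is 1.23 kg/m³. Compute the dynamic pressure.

q = ½ρv² = ½ × 1.23 × 73.5² = 3320 Pa

q = 3320 Pa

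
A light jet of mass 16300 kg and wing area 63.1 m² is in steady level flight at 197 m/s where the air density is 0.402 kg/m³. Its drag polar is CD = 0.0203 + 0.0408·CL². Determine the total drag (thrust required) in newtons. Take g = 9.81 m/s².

Weight W = mg = 16300 × 9.81 = 1.599×10^5 N; in level flight L = W.
q = ½ρv² = ½ × 0.402 × 197² = 7801 Pa.
CL = 2W/(ρv²S) = 2×1.599×10^5/(0.402×197²×63.1) = 0.3249.
CD = 0.0203 + 0.0408 × 0.3249² = 0.02461.
D = q·S·CD = 7801 × 63.1 × 0.02461 = 12110 N

D = 12100 N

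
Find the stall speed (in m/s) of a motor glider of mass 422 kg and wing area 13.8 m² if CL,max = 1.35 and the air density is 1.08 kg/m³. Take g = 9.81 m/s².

V_stall = 20.3 m/s

At stall, lift equals weight: L = W = m·g = 422 × 9.81 = 4140 N.
V_stall = √(2W/(ρ·S·CL,max)) = √(2 × 4140 / (1.08 × 13.8 × 1.35))
V_stall = √411.5 = 20.3 m/s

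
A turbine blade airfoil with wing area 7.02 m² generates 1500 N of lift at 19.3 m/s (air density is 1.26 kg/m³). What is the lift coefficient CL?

From L = ½ρv²S·CL, rearranging gives CL = 2L/(ρv²S).
CL = 2 × 1500 / (1.26 × 19.3² × 7.02) = 0.911

CL = 0.911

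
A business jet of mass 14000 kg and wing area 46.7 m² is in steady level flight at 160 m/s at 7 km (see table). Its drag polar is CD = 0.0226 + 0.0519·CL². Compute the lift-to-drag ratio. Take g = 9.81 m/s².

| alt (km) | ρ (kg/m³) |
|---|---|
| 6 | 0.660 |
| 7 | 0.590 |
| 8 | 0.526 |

L/D = 12.8

At 7 km, from the table: ρ = 0.590 kg/m³.
Level flight ⇒ L = W = m·g = 14000 × 9.81 = 1.3734×10^5 N.
q = ½ρv² = ½ × 0.59 × 160² = 7552 Pa.
CL = W/(q·S) = 1.3734×10^5 / (7552 × 46.7) = 0.3894.
CD = 0.0226 + 0.0519 × 0.3894² = 0.03047.
L/D = CL/CD = 0.3894 / 0.03047 = 12.8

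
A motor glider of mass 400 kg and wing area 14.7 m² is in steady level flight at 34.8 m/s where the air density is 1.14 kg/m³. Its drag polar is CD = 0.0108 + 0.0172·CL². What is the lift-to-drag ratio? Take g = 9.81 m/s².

L/D = 28.9

Weight W = mg = 400 × 9.81 = 3924 N; in level flight L = W.
Dynamic pressure q = 0.5 × 1.14 × 34.8² = 690.3 Pa.
CL = W/(q·S) = 3924 / (690.3 × 14.7) = 0.3867.
CD = 0.0108 + 0.0172 × 0.3867² = 0.01337.
L/D = CL/CD = 0.3867 / 0.01337 = 28.9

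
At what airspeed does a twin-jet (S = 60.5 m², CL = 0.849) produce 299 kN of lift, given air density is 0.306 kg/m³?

v = 195 m/s

L = ½ρv²S·CL ⇒ v = √(2L/(ρ·S·CL))
v = √(2 × 2.99×10^5 / (0.306 × 60.5 × 0.849)) = √38050 = 195 m/s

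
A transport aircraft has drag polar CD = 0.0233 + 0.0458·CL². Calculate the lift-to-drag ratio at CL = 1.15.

CD = 0.0233 + 0.0458 × 1.15² = 0.08387
L/D = CL/CD = 1.15 / 0.08387 = 13.7

L/D = 13.7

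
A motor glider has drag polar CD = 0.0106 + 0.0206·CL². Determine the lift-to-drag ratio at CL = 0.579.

L/D = 33.1

CD = 0.0106 + 0.0206 × 0.579² = 0.01751
L/D = CL/CD = 0.579 / 0.01751 = 33.1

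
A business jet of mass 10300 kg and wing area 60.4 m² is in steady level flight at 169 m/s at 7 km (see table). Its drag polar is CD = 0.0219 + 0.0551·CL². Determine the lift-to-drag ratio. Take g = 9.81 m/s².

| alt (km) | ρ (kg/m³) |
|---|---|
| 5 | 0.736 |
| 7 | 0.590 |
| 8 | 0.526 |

At 7 km, from the table: ρ = 0.590 kg/m³.
In steady level flight, lift balances weight: W = mg = 10300 × 9.81 = 1.0104×10^5 N.
Dynamic pressure q = 0.5 × 0.59 × 169² = 8425 Pa.
CL = 2W/(ρv²S) = 2×1.0104×10^5/(0.59×169²×60.4) = 0.1986.
CD = 0.0219 + 0.0551 × 0.1986² = 0.02407.
L/D = CL/CD = 0.1986 / 0.02407 = 8.25

L/D = 8.25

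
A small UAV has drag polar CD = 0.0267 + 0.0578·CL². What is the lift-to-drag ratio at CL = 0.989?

CD = 0.0267 + 0.0578 × 0.989² = 0.08324
L/D = CL/CD = 0.989 / 0.08324 = 11.9

L/D = 11.9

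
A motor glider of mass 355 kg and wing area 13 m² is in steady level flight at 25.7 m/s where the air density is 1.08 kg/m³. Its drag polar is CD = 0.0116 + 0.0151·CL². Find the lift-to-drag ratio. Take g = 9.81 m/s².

Level flight ⇒ L = W = m·g = 355 × 9.81 = 3482.6 N.
Dynamic pressure q = 0.5 × 1.08 × 25.7² = 356.7 Pa.
Required CL = L/(qS) = 3482.6/(356.7·13) = 0.7511.
CD = 0.0116 + 0.0151 × 0.7511² = 0.02012.
L/D = CL/CD = 0.7511 / 0.02012 = 37.3

L/D = 37.3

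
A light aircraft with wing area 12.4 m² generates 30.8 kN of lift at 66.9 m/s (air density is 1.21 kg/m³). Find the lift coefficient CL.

From L = ½ρv²S·CL, rearranging gives CL = 2L/(ρv²S).
CL = 2 × 30800 / (1.21 × 66.9² × 12.4) = 0.917

CL = 0.917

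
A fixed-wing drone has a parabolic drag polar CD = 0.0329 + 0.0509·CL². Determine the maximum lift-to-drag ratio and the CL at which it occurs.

(L/D)max = 12.2, at CL = 0.804

For CD = CD0 + K·CL², (L/D)max occurs at CL* = √(CD0/K) and equals 1/(2√(K·CD0)).
(L/D)max = 1/(2√(0.0509 × 0.0329)) = 1/(2 × 0.04092) = 12.2
CL* = √(0.0329/0.0509) = 0.804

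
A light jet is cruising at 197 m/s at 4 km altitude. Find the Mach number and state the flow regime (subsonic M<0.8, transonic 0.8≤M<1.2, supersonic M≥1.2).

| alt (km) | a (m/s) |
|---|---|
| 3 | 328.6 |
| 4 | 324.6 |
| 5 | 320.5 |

At 4 km, from the table: a = 324.6 m/s.
M = v/a = 197 / 324.6 = 0.607
M = 0.607 → subsonic.

M = 0.607 (subsonic)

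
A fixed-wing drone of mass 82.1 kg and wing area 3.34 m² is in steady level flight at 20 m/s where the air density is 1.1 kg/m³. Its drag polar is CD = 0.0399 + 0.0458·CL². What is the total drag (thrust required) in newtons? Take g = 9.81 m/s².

D = 69.8 N

In steady level flight, lift balances weight: W = mg = 82.1 × 9.81 = 805.4 N.
Dynamic pressure q = 0.5 × 1.1 × 20² = 220 Pa.
CL = W/(q·S) = 805.4 / (220 × 3.34) = 1.096.
CD = 0.0399 + 0.0458 × 1.096² = 0.09492.
D = q·S·CD = 220 × 3.34 × 0.09492 = 69.75 N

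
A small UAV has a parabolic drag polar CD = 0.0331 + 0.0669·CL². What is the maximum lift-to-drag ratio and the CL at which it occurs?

For CD = CD0 + K·CL², (L/D)max occurs at CL* = √(CD0/K) and equals 1/(2√(K·CD0)).
(L/D)max = 1/(2√(0.0669 × 0.0331)) = 1/(2 × 0.04706) = 10.6
CL* = √(0.0331/0.0669) = 0.703

(L/D)max = 10.6, at CL = 0.703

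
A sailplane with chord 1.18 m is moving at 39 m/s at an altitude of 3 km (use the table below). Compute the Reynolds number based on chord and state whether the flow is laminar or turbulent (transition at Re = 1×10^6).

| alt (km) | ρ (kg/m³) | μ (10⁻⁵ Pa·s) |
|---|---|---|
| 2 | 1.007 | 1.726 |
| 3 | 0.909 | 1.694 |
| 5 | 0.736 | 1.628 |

At 3 km, from the table: ρ = 0.909 kg/m³, μ = 1.694×10⁻⁵ Pa·s.
Re = ρ·v·c/μ = 0.909 × 39 × 1.18 / (1.694×10⁻⁵) = 2.47×10^6
Since 2.47×10^6 > 1×10^6, the flow is turbulent.

Re = 2.47×10^6 (turbulent)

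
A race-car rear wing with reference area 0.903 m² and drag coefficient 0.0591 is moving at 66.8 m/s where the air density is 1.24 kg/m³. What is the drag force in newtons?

D = 148 N

Dynamic pressure q = ½ρv² = ½ × 1.24 × 66.8² = 2767 Pa.
D = q·S·CD = 2767 × 0.903 × 0.0591 = 148 N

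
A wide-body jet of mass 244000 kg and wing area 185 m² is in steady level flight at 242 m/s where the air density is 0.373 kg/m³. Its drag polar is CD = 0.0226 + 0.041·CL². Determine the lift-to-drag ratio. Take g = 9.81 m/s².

L/D = 14.8

In steady level flight, lift balances weight: W = mg = 244000 × 9.81 = 2.3936×10^6 N.
q = ½ρv² = ½ × 0.373 × 242² = 10920 Pa.
Required CL = L/(qS) = 2.3936×10^6/(10920·185) = 1.185.
CD = 0.0226 + 0.041 × 1.185² = 0.08014.
L/D = CL/CD = 1.185 / 0.08014 = 14.8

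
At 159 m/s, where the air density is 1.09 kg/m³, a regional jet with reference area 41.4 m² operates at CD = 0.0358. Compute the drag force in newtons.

D = 20400 N

D = ½ρv²S·CD = ½ × 1.09 × 159² × 41.4 × 0.0358 = 20400 N ≈ 20.4 kN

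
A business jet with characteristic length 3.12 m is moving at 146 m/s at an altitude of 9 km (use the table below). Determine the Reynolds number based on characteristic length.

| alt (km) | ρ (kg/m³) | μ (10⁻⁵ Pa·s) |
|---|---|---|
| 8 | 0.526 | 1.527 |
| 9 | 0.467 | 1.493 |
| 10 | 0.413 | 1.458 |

Re = 1.42×10^7

At 9 km, from the table: ρ = 0.467 kg/m³, μ = 1.493×10⁻⁵ Pa·s.
Re = ρ·v·c/μ = 0.467 × 146 × 3.12 / (1.493×10⁻⁵) = 1.42×10^7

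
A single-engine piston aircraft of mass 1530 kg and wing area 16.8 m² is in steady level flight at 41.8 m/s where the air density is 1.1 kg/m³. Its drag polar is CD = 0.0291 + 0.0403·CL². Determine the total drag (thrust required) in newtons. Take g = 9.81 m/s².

D = 1030 N

In steady level flight, lift balances weight: W = mg = 1530 × 9.81 = 15009 N.
q = ½ρv² = ½ × 1.1 × 41.8² = 961 Pa.
Required CL = L/(qS) = 15009/(961·16.8) = 0.9297.
CD = 0.0291 + 0.0403 × 0.9297² = 0.06393.
D = q·S·CD = 961 × 16.8 × 0.06393 = 1032 N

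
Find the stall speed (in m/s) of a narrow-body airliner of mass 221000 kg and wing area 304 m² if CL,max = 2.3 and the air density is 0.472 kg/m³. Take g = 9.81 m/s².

V_stall = 115 m/s

At stall, lift equals weight: L = W = m·g = 221000 × 9.81 = 2.168×10^6 N.
V_stall = √(2W/(ρ·S·CL,max)) = √(2 × 2.168×10^6 / (0.472 × 304 × 2.3))
V_stall = √13140 = 115 m/s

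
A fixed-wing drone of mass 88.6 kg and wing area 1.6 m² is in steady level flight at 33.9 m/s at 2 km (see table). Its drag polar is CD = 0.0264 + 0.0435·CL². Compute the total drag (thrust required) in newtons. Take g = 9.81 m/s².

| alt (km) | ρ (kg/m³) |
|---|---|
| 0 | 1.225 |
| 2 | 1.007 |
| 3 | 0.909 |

At 2 km, from the table: ρ = 1.007 kg/m³.
Level flight ⇒ L = W = m·g = 88.6 × 9.81 = 869.17 N.
q = ½ρv² = ½ × 1.007 × 33.9² = 578.6 Pa.
Required CL = L/(qS) = 869.17/(578.6·1.6) = 0.9388.
CD = 0.0264 + 0.0435 × 0.9388² = 0.06474.
D = q·S·CD = 578.6 × 1.6 × 0.06474 = 59.94 N

D = 59.9 N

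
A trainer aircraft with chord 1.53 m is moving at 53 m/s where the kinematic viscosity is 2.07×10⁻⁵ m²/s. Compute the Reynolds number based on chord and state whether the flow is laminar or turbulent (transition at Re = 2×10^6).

Re = 3.92×10^6 (turbulent)

Re = v·c/ν = 53 × 1.53 / (2.07×10⁻⁵) = 3.92×10^6
Since 3.92×10^6 > 2×10^6, the flow is turbulent.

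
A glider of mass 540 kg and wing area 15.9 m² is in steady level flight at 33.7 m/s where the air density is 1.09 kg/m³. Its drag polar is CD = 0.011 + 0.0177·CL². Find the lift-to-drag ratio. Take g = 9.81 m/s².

L/D = 33.4

Level flight ⇒ L = W = m·g = 540 × 9.81 = 5297.4 N.
q = ½ρv² = ½ × 1.09 × 33.7² = 619 Pa.
CL = W/(q·S) = 5297.4 / (619 × 15.9) = 0.5383.
CD = 0.011 + 0.0177 × 0.5383² = 0.01613.
L/D = CL/CD = 0.5383 / 0.01613 = 33.4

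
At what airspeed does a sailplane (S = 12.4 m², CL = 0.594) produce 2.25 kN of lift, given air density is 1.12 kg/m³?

L = ½ρv²S·CL ⇒ v = √(2L/(ρ·S·CL))
v = √(2 × 2250 / (1.12 × 12.4 × 0.594)) = √545.5 = 23.4 m/s

v = 23.4 m/s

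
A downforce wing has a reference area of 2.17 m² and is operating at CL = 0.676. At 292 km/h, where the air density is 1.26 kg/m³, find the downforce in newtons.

L = 6080 N

Convert speed: v = 292 km/h ÷ 3.6 = 81.11 m/s.
L = ½ρv²S·CL = ½ × 1.26 × 81.11² × 2.17 × 0.676 = 6080 N ≈ 6.08 kN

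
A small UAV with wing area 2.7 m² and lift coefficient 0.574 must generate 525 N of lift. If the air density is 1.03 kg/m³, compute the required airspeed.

L = ½ρv²S·CL ⇒ v = √(2L/(ρ·S·CL))
v = √(2 × 525 / (1.03 × 2.7 × 0.574)) = √657.8 = 25.6 m/s

v = 25.6 m/s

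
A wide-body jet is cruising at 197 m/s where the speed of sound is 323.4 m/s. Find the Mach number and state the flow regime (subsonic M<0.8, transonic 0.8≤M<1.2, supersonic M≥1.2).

M = 0.609 (subsonic)

M = v/a = 197 / 323.4 = 0.609
M = 0.609 → subsonic.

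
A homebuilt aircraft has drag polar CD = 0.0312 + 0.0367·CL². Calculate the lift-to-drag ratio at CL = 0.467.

CD = 0.0312 + 0.0367 × 0.467² = 0.0392
L/D = CL/CD = 0.467 / 0.0392 = 11.9

L/D = 11.9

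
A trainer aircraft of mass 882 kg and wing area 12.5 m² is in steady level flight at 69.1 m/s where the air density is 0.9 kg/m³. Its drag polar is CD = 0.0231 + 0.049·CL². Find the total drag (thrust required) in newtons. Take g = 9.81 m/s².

D = 757 N

In steady level flight, lift balances weight: W = mg = 882 × 9.81 = 8652.4 N.
q = ½ρv² = ½ × 0.9 × 69.1² = 2149 Pa.
CL = 2W/(ρv²S) = 2×8652.4/(0.9×69.1²×12.5) = 0.3222.
CD = 0.0231 + 0.049 × 0.3222² = 0.02819.
D = q·S·CD = 2149 × 12.5 × 0.02819 = 757 N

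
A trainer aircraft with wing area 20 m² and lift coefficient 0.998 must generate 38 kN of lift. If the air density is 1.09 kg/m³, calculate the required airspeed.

L = ½ρv²S·CL ⇒ v = √(2L/(ρ·S·CL))
v = √(2 × 38000 / (1.09 × 20 × 0.998)) = √3493 = 59.1 m/s

v = 59.1 m/s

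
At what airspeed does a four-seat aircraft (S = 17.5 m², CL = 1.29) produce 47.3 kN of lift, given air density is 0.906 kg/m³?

L = ½ρv²S·CL ⇒ v = √(2L/(ρ·S·CL))
v = √(2 × 47300 / (0.906 × 17.5 × 1.29)) = √4625 = 68 m/s

v = 68 m/s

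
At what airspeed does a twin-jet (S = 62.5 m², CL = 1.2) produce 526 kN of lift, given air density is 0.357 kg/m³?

L = ½ρv²S·CL ⇒ v = √(2L/(ρ·S·CL))
v = √(2 × 5.26×10^5 / (0.357 × 62.5 × 1.2)) = √39290 = 198 m/s

v = 198 m/s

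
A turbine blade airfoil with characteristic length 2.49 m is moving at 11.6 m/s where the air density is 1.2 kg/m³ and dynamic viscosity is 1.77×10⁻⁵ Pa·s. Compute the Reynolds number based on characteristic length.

Re = ρ·v·c/μ = 1.2 × 11.6 × 2.49 / (1.77×10⁻⁵) = 1.96×10^6

Re = 1.96×10^6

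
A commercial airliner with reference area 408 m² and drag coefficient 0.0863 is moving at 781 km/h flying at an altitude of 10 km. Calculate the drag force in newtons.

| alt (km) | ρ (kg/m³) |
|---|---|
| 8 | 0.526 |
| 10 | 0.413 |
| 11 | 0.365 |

At 10 km, from the table: ρ = 0.413 kg/m³.
Convert speed: v = 781 km/h ÷ 3.6 = 216.9 m/s.
Dynamic pressure q = ½ρv² = ½ × 0.413 × 216.9² = 9719 Pa.
D = q·S·CD = 9719 × 408 × 0.0863 = 3.42×10^5 N ≈ 342 kN

D = 3.42×10^5 N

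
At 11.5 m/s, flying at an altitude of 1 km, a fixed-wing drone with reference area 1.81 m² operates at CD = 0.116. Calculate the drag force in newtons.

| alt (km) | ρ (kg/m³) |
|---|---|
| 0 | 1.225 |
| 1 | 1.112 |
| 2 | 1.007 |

At 1 km, from the table: ρ = 1.112 kg/m³.
Dynamic pressure q = ½ρv² = ½ × 1.112 × 11.5² = 73.53 Pa.
D = q·S·CD = 73.53 × 1.81 × 0.116 = 15.4 N

D = 15.4 N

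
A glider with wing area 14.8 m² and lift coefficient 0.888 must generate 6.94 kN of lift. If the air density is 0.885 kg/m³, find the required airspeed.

v = 34.5 m/s

L = ½ρv²S·CL ⇒ v = √(2L/(ρ·S·CL))
v = √(2 × 6940 / (0.885 × 14.8 × 0.888)) = √1193 = 34.5 m/s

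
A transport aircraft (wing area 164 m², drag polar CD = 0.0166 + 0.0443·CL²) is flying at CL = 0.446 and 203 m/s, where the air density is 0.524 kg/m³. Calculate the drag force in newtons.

D = 45000 N

CD = 0.0166 + 0.0443 × 0.446² = 0.02541
D = ½ρv²S·CD = ½ × 0.524 × 203² × 164 × 0.02541 = 45000 N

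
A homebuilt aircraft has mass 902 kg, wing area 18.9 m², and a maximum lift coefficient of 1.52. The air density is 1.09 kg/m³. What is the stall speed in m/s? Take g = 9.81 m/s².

V_stall = 23.8 m/s

At stall, lift equals weight: L = W = m·g = 902 × 9.81 = 8849 N.
From L = ½ρV²S·CL,max = W: V_stall = √(2W/(ρSCL,max)) = √(2·8849/(1.09·18.9·1.52))
V_stall = √565.2 = 23.8 m/s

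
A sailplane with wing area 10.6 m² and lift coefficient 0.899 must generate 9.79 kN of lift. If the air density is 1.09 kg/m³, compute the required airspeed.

v = 43.4 m/s

L = ½ρv²S·CL ⇒ v = √(2L/(ρ·S·CL))
v = √(2 × 9790 / (1.09 × 10.6 × 0.899)) = √1885 = 43.4 m/s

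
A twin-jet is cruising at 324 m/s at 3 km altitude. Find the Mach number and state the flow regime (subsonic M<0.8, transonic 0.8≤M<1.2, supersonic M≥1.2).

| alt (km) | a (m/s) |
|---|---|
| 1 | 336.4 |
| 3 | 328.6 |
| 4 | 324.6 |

At 3 km, from the table: a = 328.6 m/s.
M = v/a = 324 / 328.6 = 0.986
M = 0.986 → transonic.

M = 0.986 (transonic)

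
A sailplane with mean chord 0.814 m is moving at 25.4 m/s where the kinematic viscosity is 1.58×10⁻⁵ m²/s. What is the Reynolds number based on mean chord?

Re = v·c/ν = 25.4 × 0.814 / (1.58×10⁻⁵) = 1.31×10^6

Re = 1.31×10^6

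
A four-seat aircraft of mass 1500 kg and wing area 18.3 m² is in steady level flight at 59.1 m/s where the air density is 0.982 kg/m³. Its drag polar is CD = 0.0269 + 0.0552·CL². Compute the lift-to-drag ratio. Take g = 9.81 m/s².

In steady level flight, lift balances weight: W = mg = 1500 × 9.81 = 14715 N.
q = ½ρv² = ½ × 0.982 × 59.1² = 1715 Pa.
Required CL = L/(qS) = 14715/(1715·18.3) = 0.4689.
CD = 0.0269 + 0.0552 × 0.4689² = 0.03904.
L/D = CL/CD = 0.4689 / 0.03904 = 12

L/D = 12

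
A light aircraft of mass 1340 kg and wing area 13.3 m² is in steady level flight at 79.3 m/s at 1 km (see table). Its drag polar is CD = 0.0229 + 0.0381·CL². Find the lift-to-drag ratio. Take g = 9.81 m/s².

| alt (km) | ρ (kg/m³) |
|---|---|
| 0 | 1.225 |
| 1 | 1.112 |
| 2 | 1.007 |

L/D = 10.9

At 1 km, from the table: ρ = 1.112 kg/m³.
Weight W = mg = 1340 × 9.81 = 13145 N; in level flight L = W.
q = ½ρv² = ½ × 1.112 × 79.3² = 3496 Pa.
CL = 2W/(ρv²S) = 2×13145/(1.112×79.3²×13.3) = 0.2827.
CD = 0.0229 + 0.0381 × 0.2827² = 0.02594.
L/D = CL/CD = 0.2827 / 0.02594 = 10.9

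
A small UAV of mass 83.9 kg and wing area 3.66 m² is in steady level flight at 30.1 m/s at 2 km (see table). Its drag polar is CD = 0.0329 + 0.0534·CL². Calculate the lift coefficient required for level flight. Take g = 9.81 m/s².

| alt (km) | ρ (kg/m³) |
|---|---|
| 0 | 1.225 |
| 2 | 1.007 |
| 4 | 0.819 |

CL = 0.493

At 2 km, from the table: ρ = 1.007 kg/m³.
Weight W = mg = 83.9 × 9.81 = 823.06 N; in level flight L = W.
Dynamic pressure q = 0.5 × 1.007 × 30.1² = 456.2 Pa.
Required CL = L/(qS) = 823.06/(456.2·3.66) = 0.493.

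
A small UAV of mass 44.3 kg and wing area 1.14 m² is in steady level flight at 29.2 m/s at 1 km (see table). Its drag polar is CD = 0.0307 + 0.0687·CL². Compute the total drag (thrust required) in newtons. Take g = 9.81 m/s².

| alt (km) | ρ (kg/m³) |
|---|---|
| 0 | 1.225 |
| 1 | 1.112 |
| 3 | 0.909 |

At 1 km, from the table: ρ = 1.112 kg/m³.
In steady level flight, lift balances weight: W = mg = 44.3 × 9.81 = 434.58 N.
Dynamic pressure q = 0.5 × 1.112 × 29.2² = 474.1 Pa.
CL = 2W/(ρv²S) = 2×434.58/(1.112×29.2²×1.14) = 0.8041.
CD = 0.0307 + 0.0687 × 0.8041² = 0.07512.
D = q·S·CD = 474.1 × 1.14 × 0.07512 = 40.6 N

D = 40.6 N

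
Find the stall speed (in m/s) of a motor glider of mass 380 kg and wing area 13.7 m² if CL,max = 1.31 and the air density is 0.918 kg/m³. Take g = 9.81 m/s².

V_stall = 21.3 m/s

Stall occurs when L = W at CL,max. W = mg = 380 × 9.81 = 3728 N.
From L = ½ρV²S·CL,max = W: V_stall = √(2W/(ρSCL,max)) = √(2·3728/(0.918·13.7·1.31))
V_stall = √452.5 = 21.3 m/s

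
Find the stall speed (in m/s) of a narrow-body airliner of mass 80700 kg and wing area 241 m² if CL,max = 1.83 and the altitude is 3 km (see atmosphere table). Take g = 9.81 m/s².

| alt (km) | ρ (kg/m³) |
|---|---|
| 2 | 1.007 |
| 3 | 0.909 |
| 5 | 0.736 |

V_stall = 62.8 m/s

At 3 km, from the table: ρ = 0.909 kg/m³.
Weight W = mg = 80700 × 9.81 = 7.917×10^5 N.
From L = ½ρV²S·CL,max = W: V_stall = √(2W/(ρSCL,max)) = √(2·7.917×10^5/(0.909·241·1.83))
V_stall = √3949 = 62.8 m/s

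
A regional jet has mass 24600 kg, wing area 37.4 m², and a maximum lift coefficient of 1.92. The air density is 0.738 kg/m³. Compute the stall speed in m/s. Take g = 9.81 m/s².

Weight W = mg = 24600 × 9.81 = 2.413×10^5 N.
From L = ½ρV²S·CL,max = W: V_stall = √(2W/(ρSCL,max)) = √(2·2.413×10^5/(0.738·37.4·1.92))
V_stall = √9108 = 95.4 m/s

V_stall = 95.4 m/s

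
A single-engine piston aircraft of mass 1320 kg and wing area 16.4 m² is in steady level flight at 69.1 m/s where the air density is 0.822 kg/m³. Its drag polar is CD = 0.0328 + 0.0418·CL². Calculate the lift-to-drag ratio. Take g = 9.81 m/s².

L/D = 10.2

In steady level flight, lift balances weight: W = mg = 1320 × 9.81 = 12949 N.
Dynamic pressure q = 0.5 × 0.822 × 69.1² = 1962 Pa.
Required CL = L/(qS) = 12949/(1962·16.4) = 0.4023.
CD = 0.0328 + 0.0418 × 0.4023² = 0.03957.
L/D = CL/CD = 0.4023 / 0.03957 = 10.2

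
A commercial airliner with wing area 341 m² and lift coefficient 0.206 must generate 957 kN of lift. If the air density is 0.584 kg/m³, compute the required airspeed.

v = 216 m/s

L = ½ρv²S·CL ⇒ v = √(2L/(ρ·S·CL))
v = √(2 × 9.57×10^5 / (0.584 × 341 × 0.206)) = √46660 = 216 m/s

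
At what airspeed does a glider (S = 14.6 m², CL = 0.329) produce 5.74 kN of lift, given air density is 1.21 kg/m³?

L = ½ρv²S·CL ⇒ v = √(2L/(ρ·S·CL))
v = √(2 × 5740 / (1.21 × 14.6 × 0.329)) = √1975 = 44.4 m/s

v = 44.4 m/s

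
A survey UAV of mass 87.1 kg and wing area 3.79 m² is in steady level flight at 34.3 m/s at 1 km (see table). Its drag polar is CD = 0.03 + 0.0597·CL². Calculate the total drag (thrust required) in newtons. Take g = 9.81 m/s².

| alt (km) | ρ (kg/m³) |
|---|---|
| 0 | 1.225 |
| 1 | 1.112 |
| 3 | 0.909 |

D = 92 N

At 1 km, from the table: ρ = 1.112 kg/m³.
In steady level flight, lift balances weight: W = mg = 87.1 × 9.81 = 854.45 N.
q = ½ρv² = ½ × 1.112 × 34.3² = 654.1 Pa.
Required CL = L/(qS) = 854.45/(654.1·3.79) = 0.3447.
CD = 0.03 + 0.0597 × 0.3447² = 0.03709.
D = q·S·CD = 654.1 × 3.79 × 0.03709 = 91.96 N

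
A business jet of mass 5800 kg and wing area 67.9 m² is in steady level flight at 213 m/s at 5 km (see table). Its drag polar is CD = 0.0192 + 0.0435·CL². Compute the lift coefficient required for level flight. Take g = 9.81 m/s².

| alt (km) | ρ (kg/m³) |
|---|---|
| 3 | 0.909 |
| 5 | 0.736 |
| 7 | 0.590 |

At 5 km, from the table: ρ = 0.736 kg/m³.
In steady level flight, lift balances weight: W = mg = 5800 × 9.81 = 56898 N.
q = ½ρv² = ½ × 0.736 × 213² = 16700 Pa.
CL = 2W/(ρv²S) = 2×56898/(0.736×213²×67.9) = 0.05019.

CL = 0.0502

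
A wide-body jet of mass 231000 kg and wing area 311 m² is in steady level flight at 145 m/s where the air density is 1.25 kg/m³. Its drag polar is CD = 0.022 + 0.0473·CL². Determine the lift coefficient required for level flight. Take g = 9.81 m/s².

Weight W = mg = 231000 × 9.81 = 2.2661×10^6 N; in level flight L = W.
Dynamic pressure q = 0.5 × 1.25 × 145² = 13140 Pa.
CL = W/(q·S) = 2.2661×10^6 / (13140 × 311) = 0.5545.

CL = 0.555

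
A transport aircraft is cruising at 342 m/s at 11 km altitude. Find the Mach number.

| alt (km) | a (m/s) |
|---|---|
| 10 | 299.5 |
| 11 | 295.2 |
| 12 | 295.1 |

M = 1.16

At 11 km, from the table: a = 295.2 m/s.
M = v/a = 342 / 295.2 = 1.16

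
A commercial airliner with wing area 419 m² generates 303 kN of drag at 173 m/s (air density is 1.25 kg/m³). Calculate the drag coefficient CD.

CD = 0.0387

From D = ½ρv²S·CD, rearranging gives CD = 2D/(ρv²S).
CD = 2 × 3.03×10^5 / (1.25 × 173² × 419) = 0.0387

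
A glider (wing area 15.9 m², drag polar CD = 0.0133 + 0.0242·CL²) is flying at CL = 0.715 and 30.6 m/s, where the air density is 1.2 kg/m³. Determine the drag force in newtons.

CD = 0.0133 + 0.0242 × 0.715² = 0.02567
D = ½ρv²S·CD = ½ × 1.2 × 30.6² × 15.9 × 0.02567 = 229 N

D = 229 N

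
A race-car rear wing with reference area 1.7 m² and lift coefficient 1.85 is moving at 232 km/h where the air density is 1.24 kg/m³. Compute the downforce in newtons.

Convert speed: v = 232 km/h ÷ 3.6 = 64.44 m/s.
Dynamic pressure q = ½ρv² = ½ × 1.24 × 64.44² = 2575 Pa.
L = q·S·CL = 2575 × 1.7 × 1.85 = 8100 N ≈ 8.1 kN

L = 8100 N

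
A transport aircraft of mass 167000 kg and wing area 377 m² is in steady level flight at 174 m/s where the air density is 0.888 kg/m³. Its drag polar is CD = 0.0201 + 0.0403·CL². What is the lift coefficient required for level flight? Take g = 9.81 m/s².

In steady level flight, lift balances weight: W = mg = 167000 × 9.81 = 1.6383×10^6 N.
Dynamic pressure q = 0.5 × 0.888 × 174² = 13440 Pa.
CL = W/(q·S) = 1.6383×10^6 / (13440 × 377) = 0.3233.

CL = 0.323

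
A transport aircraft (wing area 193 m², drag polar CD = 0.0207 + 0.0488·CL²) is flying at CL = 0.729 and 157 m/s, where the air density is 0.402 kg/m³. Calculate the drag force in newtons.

D = 44600 N

CD = 0.0207 + 0.0488 × 0.729² = 0.04663
D = ½ρv²S·CD = ½ × 0.402 × 157² × 193 × 0.04663 = 44600 N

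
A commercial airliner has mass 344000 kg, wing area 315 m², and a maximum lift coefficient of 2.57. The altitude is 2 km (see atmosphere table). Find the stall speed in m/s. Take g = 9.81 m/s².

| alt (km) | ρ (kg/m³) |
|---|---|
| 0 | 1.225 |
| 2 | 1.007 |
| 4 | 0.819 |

At 2 km, from the table: ρ = 1.007 kg/m³.
Weight W = mg = 344000 × 9.81 = 3.375×10^6 N.
From L = ½ρV²S·CL,max = W: V_stall = √(2W/(ρSCL,max)) = √(2·3.375×10^6/(1.007·315·2.57))
V_stall = √8279 = 91 m/s

V_stall = 91 m/s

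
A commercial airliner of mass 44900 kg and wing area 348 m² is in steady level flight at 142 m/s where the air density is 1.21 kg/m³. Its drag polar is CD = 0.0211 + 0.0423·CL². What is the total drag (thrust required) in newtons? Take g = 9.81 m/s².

Weight W = mg = 44900 × 9.81 = 4.4047×10^5 N; in level flight L = W.
q = ½ρv² = ½ × 1.21 × 142² = 12200 Pa.
CL = W/(q·S) = 4.4047×10^5 / (12200 × 348) = 0.1038.
CD = 0.0211 + 0.0423 × 0.1038² = 0.02156.
D = q·S·CD = 12200 × 348 × 0.02156 = 91510 N

D = 91500 N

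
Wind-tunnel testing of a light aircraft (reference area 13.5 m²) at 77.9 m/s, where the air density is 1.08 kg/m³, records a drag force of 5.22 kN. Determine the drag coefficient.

From D = ½ρv²S·CD, rearranging gives CD = 2D/(ρv²S).
CD = 2 × 5220 / (1.08 × 77.9² × 13.5) = 0.118

CD = 0.118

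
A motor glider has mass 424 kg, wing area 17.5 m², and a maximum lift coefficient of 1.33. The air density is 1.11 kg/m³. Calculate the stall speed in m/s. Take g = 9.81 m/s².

Stall occurs when L = W at CL,max. W = mg = 424 × 9.81 = 4159 N.
V_stall = √(2W/(ρ·S·CL,max)) = √(2 × 4159 / (1.11 × 17.5 × 1.33))
V_stall = √322 = 17.9 m/s

V_stall = 17.9 m/s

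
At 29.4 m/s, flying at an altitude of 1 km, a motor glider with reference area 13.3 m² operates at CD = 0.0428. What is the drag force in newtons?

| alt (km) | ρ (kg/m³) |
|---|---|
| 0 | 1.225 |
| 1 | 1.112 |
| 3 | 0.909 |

D = 274 N

At 1 km, from the table: ρ = 1.112 kg/m³.
D = ½ρv²S·CD = ½ × 1.112 × 29.4² × 13.3 × 0.0428 = 274 N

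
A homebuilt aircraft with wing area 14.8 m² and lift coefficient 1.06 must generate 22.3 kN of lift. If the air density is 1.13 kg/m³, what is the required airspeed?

L = ½ρv²S·CL ⇒ v = √(2L/(ρ·S·CL))
v = √(2 × 22300 / (1.13 × 14.8 × 1.06)) = √2516 = 50.2 m/s

v = 50.2 m/s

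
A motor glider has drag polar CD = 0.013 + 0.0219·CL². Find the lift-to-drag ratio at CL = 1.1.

L/D = 27.8

CD = 0.013 + 0.0219 × 1.1² = 0.0395
L/D = CL/CD = 1.1 / 0.0395 = 27.8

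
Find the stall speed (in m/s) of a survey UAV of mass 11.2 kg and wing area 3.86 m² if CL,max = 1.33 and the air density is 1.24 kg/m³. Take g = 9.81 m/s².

Weight W = mg = 11.2 × 9.81 = 109.9 N.
From L = ½ρV²S·CL,max = W: V_stall = √(2W/(ρSCL,max)) = √(2·109.9/(1.24·3.86·1.33))
V_stall = √34.52 = 5.88 m/s

V_stall = 5.88 m/s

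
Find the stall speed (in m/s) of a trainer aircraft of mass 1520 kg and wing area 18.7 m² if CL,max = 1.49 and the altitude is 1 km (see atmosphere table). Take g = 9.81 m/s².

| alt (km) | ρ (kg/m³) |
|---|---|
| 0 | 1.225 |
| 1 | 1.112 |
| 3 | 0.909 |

At 1 km, from the table: ρ = 1.112 kg/m³.
Stall occurs when L = W at CL,max. W = mg = 1520 × 9.81 = 14910 N.
V_stall = √(2W/(ρ·S·CL,max)) = √(2 × 14910 / (1.112 × 18.7 × 1.49))
V_stall = √962.5 = 31 m/s

V_stall = 31 m/s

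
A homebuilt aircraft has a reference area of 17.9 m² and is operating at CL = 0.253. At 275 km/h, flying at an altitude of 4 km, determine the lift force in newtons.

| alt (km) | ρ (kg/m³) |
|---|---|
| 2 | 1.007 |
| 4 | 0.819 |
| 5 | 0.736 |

L = 10800 N

At 4 km, from the table: ρ = 0.819 kg/m³.
Convert speed: v = 275 km/h ÷ 3.6 = 76.39 m/s.
Dynamic pressure q = ½ρv² = ½ × 0.819 × 76.39² = 2390 Pa.
L = q·S·CL = 2390 × 17.9 × 0.253 = 10800 N ≈ 10.8 kN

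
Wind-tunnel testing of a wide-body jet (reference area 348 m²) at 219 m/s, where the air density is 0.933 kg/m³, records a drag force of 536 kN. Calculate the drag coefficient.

CD = 0.0688

From D = ½ρv²S·CD, rearranging gives CD = 2D/(ρv²S).
CD = 2 × 5.36×10^5 / (0.933 × 219² × 348) = 0.0688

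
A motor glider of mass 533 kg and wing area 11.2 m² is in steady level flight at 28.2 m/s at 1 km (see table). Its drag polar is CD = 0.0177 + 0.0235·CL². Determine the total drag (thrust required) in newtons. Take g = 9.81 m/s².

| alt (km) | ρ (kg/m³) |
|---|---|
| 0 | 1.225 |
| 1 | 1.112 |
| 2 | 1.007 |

At 1 km, from the table: ρ = 1.112 kg/m³.
Level flight ⇒ L = W = m·g = 533 × 9.81 = 5228.7 N.
Dynamic pressure q = 0.5 × 1.112 × 28.2² = 442.2 Pa.
Required CL = L/(qS) = 5228.7/(442.2·11.2) = 1.056.
CD = 0.0177 + 0.0235 × 1.056² = 0.0439.
D = q·S·CD = 442.2 × 11.2 × 0.0439 = 217.4 N

D = 217 N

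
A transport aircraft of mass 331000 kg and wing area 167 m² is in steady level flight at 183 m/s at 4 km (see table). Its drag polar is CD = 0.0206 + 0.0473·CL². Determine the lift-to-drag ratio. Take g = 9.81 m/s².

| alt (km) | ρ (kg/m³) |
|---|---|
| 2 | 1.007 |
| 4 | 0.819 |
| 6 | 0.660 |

L/D = 12.3

At 4 km, from the table: ρ = 0.819 kg/m³.
Level flight ⇒ L = W = m·g = 331000 × 9.81 = 3.2471×10^6 N.
Dynamic pressure q = 0.5 × 0.819 × 183² = 13710 Pa.
CL = 2W/(ρv²S) = 2×3.2471×10^6/(0.819×183²×167) = 1.418.
CD = 0.0206 + 0.0473 × 1.418² = 0.1157.
L/D = CL/CD = 1.418 / 0.1157 = 12.3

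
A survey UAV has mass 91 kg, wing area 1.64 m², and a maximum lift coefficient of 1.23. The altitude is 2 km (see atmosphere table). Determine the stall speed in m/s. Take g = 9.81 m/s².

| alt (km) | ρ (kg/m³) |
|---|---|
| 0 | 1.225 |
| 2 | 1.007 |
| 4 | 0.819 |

At 2 km, from the table: ρ = 1.007 kg/m³.
Stall occurs when L = W at CL,max. W = mg = 91 × 9.81 = 892.7 N.
V_stall = √(2W/(ρ·S·CL,max)) = √(2 × 892.7 / (1.007 × 1.64 × 1.23))
V_stall = √878.9 = 29.6 m/s

V_stall = 29.6 m/s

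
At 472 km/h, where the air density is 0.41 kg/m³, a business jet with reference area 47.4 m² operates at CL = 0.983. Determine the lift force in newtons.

L = 1.64×10^5 N

Convert speed: v = 472 km/h ÷ 3.6 = 131.1 m/s.
Dynamic pressure q = ½ρv² = ½ × 0.41 × 131.1² = 3524 Pa.
L = q·S·CL = 3524 × 47.4 × 0.983 = 1.64×10^5 N ≈ 164 kN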